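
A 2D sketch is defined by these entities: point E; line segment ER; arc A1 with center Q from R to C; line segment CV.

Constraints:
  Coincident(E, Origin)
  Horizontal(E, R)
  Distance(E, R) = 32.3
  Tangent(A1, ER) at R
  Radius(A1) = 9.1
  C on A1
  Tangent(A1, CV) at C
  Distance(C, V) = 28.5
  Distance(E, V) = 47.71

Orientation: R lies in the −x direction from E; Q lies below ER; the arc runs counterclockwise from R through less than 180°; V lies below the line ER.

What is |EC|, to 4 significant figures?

42.54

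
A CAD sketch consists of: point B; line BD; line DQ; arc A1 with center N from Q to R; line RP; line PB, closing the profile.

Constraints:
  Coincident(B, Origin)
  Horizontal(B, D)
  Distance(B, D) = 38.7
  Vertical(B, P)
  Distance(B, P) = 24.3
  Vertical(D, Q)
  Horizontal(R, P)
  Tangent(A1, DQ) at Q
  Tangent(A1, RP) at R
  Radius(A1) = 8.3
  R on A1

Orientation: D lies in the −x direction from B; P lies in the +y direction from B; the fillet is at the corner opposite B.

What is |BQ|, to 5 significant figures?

41.877

B is at the origin; B and D share the same y with |BD| = 38.7 and D on the −x side, so D = (-38.700, 0.0000). BP is vertical with |BP| = 24.3 and P on the +y side, so P = (0.0000, 24.300). The virtual corner opposite B is at (-38.700, 24.300). A1 meets DQ tangentially, so NQ is at right angles to DQ and tangency of A1 to RP means the radius NR is perpendicular to RP, with radius 8.3, so the center N sits 8.3 in from both sides at N = (-30.400, 16.000). That places the tangent points at Q = (-38.700, 16.000) on DQ and R = (-30.400, 24.300) on RP. Then |BQ| = |Q − B| = 41.877.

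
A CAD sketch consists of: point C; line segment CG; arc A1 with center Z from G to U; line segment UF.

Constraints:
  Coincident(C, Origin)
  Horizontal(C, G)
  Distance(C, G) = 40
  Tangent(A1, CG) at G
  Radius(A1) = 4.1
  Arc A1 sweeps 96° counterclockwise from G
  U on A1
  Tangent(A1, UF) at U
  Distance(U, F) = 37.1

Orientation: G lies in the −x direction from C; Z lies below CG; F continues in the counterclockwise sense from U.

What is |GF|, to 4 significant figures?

41.43

On A1, G sits at bearing 90° from Z; a 96° counterclockwise sweep puts U at bearing 186°, so U = Z + 4.1·(cos 186°, sin 186°) = (-44.08, -4.529). Since A1 is tangent to UF there, ZU ⟂ UF, so UF runs along (−sin 186°, cos 186°); with |UF| = 37.1, F = (-40.20, -41.43). Then |GF| = |F − G| = 41.43.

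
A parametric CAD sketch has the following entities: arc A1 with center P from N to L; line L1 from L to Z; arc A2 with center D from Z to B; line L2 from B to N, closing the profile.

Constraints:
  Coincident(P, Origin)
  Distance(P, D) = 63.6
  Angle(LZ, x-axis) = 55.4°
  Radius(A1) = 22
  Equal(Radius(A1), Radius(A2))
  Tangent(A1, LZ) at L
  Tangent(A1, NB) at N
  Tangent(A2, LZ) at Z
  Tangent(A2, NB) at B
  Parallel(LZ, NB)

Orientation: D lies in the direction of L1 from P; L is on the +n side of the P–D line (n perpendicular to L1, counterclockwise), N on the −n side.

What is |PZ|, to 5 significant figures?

67.298

Tangency of A1 to both parallel lines with radius 22.0 puts L and N at P ± 22.0·n: L = (-18.109, 12.493), N = (18.109, -12.493). Equal radii place Z and B the same way about D: Z = D + 22.0·n = (18.006, 64.844), B = D − 22.0·n = (54.224, 39.859). Then |PZ| = |Z − P| = 67.298.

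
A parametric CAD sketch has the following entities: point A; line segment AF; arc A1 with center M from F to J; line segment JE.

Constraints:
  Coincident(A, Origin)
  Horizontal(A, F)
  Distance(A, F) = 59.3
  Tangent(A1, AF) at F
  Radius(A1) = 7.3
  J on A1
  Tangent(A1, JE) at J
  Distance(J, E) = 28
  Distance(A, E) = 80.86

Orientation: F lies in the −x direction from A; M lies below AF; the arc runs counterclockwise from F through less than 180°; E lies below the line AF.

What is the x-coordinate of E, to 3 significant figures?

-74.2

Checks: |MJ| = 7.300 ✓; ∠(MJ, JE) = 90.00° ✓; |JE| = 28.00 ✓; |AE| = 80.86 ✓.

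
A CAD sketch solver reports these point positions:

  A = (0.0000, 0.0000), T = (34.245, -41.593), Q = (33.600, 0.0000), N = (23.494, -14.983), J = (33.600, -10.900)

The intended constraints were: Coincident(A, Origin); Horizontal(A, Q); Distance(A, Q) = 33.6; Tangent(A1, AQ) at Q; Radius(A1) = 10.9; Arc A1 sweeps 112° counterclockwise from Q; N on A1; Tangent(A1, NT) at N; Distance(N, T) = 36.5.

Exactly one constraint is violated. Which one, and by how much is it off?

Distance(N, T) = 36.5 — off by 7.80.

A = (0.00, 0.00) ✓; A.y = 0.00, Q.y = 0.00 ✓; |AQ| = 33.60 ✓; ∠(JQ, QA) = 90.00° ✓; |JQ| = 10.90 ✓; bearing(J→N) − bearing(J→Q) = 112.0° ✓; |JN| = 10.90 ✓; ∠(JN, NT) = 90.00° ✓; |NT| = 28.70 ✗.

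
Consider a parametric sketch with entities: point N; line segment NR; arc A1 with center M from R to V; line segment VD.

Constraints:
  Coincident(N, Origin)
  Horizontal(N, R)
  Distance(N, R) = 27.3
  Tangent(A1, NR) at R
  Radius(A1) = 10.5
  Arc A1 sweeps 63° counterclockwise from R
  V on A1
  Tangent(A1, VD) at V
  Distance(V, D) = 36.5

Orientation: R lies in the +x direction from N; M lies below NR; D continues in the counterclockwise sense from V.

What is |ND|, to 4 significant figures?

38.28

N is at the origin; N and R share the same y with |NR| = 27.3 and R on the +x side, so R = (27.30, 0.000). A1 meets NR tangentially, so MR is at right angles to NR, so M = R + (0, -10.5) = (27.30, -10.50). On A1, R sits at bearing 90° from M; a 63° counterclockwise sweep puts V at bearing 153°, so V = M + 10.5·(cos 153°, sin 153°) = (17.94, -5.733). Tangency of A1 to VD means the radius MV is perpendicular to VD, so VD runs along (−sin 153°, cos 153°); with |VD| = 36.5, D = (1.374, -38.25). Then |ND| = |D − N| = 38.28.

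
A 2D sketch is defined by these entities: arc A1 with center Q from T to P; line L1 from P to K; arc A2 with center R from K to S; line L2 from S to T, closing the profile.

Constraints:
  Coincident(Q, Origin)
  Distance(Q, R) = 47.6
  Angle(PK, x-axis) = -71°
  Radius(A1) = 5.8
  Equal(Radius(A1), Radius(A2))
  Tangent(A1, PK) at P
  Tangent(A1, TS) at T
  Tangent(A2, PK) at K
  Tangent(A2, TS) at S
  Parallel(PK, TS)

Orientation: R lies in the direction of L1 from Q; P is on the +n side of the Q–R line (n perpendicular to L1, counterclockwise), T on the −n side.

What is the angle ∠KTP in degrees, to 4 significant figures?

76.30°

The slot axis is L1's direction at -71.0°, so u = (cos -71.0°, sin -71.0°) = (0.3256, -0.9455) and n = (−sin -71.0°, cos -71.0°) = (0.9455, 0.3256). Q is at the origin and R lies 47.6 along u from Q, so R = 47.6·u = (15.50, -45.01). Tangency of A1 to both parallel lines with radius 5.8 puts P and T at Q ± 5.8·n: P = (5.484, 1.888), T = (-5.484, -1.888). Equal radii place K and S the same way about R: K = R + 5.8·n = (20.98, -43.12), S = R − 5.8·n = (10.01, -46.89). Then cos ∠KTP = TK·TP / (|TK||TP|), giving 76.30°.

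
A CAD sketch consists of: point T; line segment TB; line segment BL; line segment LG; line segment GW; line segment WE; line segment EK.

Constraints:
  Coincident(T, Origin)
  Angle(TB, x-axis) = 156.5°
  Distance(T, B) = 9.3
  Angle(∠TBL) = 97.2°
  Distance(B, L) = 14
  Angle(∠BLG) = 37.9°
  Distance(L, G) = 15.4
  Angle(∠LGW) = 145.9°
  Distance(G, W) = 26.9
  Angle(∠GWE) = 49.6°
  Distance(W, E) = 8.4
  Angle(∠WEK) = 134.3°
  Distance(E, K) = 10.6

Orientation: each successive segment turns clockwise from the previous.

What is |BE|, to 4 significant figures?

20.48

T is at the origin; TB runs at 156.5° with length 9.3, so B = (-8.529, 3.708). ∠TBL = 97.2° gives BL at 73.70° from the x-axis; with |BL| = 14.0, L = (-4.599, 17.15). ∠BLG = 37.9° gives LG at -68.40° from the x-axis; with |LG| = 15.4, G = (1.070, 2.827). ∠LGW = 145.9° gives GW at -102.5° from the x-axis; with |GW| = 26.9, W = (-4.752, -23.44). ∠GWE = 49.6° gives WE at 127.1° from the x-axis; with |WE| = 8.4, E = (-9.819, -16.74). Then |BE| = |E − B| = 20.48.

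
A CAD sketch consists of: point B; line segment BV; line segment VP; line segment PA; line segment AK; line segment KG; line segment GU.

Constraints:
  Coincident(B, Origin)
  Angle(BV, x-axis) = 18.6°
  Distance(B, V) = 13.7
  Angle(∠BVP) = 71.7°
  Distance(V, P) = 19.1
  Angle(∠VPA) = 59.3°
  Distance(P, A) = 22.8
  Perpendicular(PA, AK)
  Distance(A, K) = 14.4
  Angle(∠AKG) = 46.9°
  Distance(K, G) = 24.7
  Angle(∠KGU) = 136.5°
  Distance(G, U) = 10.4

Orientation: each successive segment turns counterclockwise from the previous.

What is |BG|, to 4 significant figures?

16.39

B is at the origin; BV runs at 18.6° with length 13.7, so V = (12.98, 4.370). ∠BVP = 71.7° gives VP at 126.9° from the x-axis; with |VP| = 19.1, P = (1.516, 19.64). ∠VPA = 59.3° gives PA at -112.4° from the x-axis; with |PA| = 22.8, A = (-7.172, -1.436). PA is perpendicular to AK, so AK runs at -22.40°; with |AK| = 14.4, K = (6.141, -6.923). ∠AKG = 46.9° gives KG at 110.7° from the x-axis; with |KG| = 24.7, G = (-2.589, 16.18). Then |BG| = |G − B| = 16.39.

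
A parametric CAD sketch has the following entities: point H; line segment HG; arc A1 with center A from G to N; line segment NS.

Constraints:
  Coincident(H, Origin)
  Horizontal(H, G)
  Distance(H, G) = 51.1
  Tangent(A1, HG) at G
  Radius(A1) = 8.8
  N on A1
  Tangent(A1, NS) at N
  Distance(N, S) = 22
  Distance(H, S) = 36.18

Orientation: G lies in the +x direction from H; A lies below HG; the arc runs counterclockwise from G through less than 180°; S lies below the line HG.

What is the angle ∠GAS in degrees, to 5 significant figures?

118.05°

Checks: |AN| = 8.800 ✓; ∠(AN, NS) = 90.00° ✓; |NS| = 22.00 ✓; |HS| = 36.18 ✓.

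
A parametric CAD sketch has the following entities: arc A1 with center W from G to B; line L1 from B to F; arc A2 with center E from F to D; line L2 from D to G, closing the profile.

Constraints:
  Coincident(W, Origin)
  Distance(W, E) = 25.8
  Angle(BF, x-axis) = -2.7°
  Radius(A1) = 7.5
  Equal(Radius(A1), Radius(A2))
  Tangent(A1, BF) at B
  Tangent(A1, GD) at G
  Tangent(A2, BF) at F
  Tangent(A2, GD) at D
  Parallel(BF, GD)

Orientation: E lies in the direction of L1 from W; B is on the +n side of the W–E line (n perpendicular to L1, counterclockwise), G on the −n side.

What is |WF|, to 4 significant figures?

26.87

Tangency of A1 to both parallel lines with radius 7.5 puts B and G at W ± 7.5·n: B = (0.3533, 7.492), G = (-0.3533, -7.492). Equal radii place F and D the same way about E: F = E + 7.5·n = (26.12, 6.276), D = E − 7.5·n = (25.42, -8.707). Then |WF| = |F − W| = 26.87.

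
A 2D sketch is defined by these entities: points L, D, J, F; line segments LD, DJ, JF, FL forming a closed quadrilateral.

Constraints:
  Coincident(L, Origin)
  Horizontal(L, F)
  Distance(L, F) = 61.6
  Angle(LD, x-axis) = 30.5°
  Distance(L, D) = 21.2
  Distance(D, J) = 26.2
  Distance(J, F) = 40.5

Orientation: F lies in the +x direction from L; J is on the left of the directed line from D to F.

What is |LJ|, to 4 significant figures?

46.75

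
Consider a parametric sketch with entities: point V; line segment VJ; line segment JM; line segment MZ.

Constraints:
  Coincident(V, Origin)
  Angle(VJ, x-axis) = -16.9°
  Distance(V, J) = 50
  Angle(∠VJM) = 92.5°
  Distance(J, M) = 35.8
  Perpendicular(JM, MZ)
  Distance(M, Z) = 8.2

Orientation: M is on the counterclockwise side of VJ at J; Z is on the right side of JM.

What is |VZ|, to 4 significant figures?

69.46

V is at the origin; VJ runs at -16.9° with length 50.0, so J = 50.0·(cos -16.9°, sin -16.9°) = (47.84, -14.54). ∠VJM = 92.5°, so JM runs at -16.9° + (180° − 92.5°) = 70.60° from the x-axis; with |JM| = 35.8, M = J + 35.8·(cos 70.60°, sin 70.60°) = (59.73, 19.23). JM ⟂ MZ; with |MZ| = 8.2 on the right of JM, Z = M + 8.2·(0.9432, -0.3322) = (67.47, 16.51). Then |VZ| = |Z − V| = 69.46.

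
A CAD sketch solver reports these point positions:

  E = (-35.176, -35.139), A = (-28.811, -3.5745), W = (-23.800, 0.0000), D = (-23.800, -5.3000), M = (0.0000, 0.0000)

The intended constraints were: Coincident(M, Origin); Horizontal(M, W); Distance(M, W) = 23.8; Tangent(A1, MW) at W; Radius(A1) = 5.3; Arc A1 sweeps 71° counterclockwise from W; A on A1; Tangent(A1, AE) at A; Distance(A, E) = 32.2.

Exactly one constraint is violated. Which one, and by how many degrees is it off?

Tangent(A1, AE) at A — off by 7.60°.

M = (0.00, 0.00) ✓; M.y = 0.00, W.y = 0.00 ✓; |MW| = 23.80 ✓; ∠(DW, WM) = 90.00° ✓; |DW| = 5.300 ✓; bearing(D→A) − bearing(D→W) = 71.00° ✓; |DA| = 5.300 ✓; ∠(DA, AE) = 82.40° ✗; |AE| = 32.20 ✓.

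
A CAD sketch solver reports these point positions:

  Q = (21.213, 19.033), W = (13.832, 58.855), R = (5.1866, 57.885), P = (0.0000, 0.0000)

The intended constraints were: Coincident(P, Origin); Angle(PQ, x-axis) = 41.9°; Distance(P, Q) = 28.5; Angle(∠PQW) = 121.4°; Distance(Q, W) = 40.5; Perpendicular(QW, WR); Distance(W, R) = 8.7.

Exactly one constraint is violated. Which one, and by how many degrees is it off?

Perpendicular(QW, WR) — off by 4.10°.

P = (0.00, 0.00) ✓; PQ at 41.90° ✓; |PQ| = 28.50 ✓; ∠PQW = 121.4° ✓; |QW| = 40.50 ✓; ∠(QW, WR) = 85.90° ✗; |WR| = 8.700 ✓.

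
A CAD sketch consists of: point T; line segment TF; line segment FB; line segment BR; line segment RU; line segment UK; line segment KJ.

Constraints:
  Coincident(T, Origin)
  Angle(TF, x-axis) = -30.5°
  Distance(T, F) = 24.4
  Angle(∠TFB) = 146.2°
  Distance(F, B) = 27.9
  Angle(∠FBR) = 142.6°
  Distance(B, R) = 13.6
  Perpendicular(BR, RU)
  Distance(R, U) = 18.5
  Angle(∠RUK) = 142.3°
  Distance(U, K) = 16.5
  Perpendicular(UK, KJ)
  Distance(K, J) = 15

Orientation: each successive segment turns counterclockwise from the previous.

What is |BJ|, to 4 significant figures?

23.89

T is at the origin; TF runs at -30.5° with length 24.4, so F = (21.02, -12.38). ∠TFB = 146.2° gives FB at 3.300° from the x-axis; with |FB| = 27.9, B = (48.88, -10.78). ∠FBR = 142.6° gives BR at 40.70° from the x-axis; with |BR| = 13.6, R = (59.19, -1.909). BR is perpendicular to RU, so RU runs at 130.7°; with |RU| = 18.5, U = (47.12, 12.12). ∠RUK = 142.3° gives UK at 168.4° from the x-axis; with |UK| = 16.5, K = (30.96, 15.43). UK ⟂ KJ, so KJ runs at -101.6°; with |KJ| = 15.0, J = (27.95, 0.7403). Then |BJ| = |J − B| = 23.89.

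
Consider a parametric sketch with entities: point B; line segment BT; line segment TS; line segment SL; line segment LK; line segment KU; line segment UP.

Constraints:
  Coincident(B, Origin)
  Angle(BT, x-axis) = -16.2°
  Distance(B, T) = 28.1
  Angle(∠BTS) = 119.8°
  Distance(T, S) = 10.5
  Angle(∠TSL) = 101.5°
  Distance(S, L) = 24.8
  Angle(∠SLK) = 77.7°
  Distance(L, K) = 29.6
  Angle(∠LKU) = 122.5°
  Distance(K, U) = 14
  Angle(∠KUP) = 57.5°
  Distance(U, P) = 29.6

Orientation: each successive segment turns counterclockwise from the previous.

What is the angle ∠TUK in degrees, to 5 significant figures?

87.411°

B is at the origin; BT runs at -16.2° with length 28.1, so T = (26.984, -7.8397). ∠BTS = 119.8° gives TS at 44.000° from the x-axis; with |TS| = 10.5, S = (34.537, -0.54574). ∠TSL = 101.5° gives SL at 122.50° from the x-axis; with |SL| = 24.8, L = (21.212, 20.370). ∠SLK = 77.7° gives LK at -135.20° from the x-axis; with |LK| = 29.6, K = (0.20900, -0.48680). ∠LKU = 122.5° gives KU at -77.700° from the x-axis; with |KU| = 14.0, U = (3.1914, -14.165). Then cos ∠TUK = UT·UK / (|UT||UK|), giving 87.411°.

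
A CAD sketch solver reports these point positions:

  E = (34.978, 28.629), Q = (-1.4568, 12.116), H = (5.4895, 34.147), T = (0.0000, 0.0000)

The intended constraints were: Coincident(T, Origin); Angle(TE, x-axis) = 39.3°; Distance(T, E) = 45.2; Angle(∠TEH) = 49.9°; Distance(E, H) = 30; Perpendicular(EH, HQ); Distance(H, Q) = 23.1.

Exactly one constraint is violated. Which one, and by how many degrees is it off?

Perpendicular(EH, HQ) — off by 6.90°.

T = (0.00, 0.00) ✓; TE at 39.30° ✓; |TE| = 45.20 ✓; ∠TEH = 49.90° ✓; |EH| = 30.00 ✓; ∠(EH, HQ) = 83.10° ✗; |HQ| = 23.10 ✓.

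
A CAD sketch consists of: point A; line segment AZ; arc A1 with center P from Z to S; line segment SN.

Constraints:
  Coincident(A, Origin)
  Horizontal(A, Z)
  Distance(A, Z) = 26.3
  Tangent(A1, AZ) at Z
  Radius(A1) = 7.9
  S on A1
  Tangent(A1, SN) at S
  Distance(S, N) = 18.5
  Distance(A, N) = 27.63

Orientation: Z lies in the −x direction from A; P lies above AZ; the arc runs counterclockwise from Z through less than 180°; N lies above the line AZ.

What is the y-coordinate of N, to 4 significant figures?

23.82

Checks: |PS| = 7.900 ✓; ∠(PS, SN) = 90.00° ✓; |SN| = 18.50 ✓; |AN| = 27.63 ✓.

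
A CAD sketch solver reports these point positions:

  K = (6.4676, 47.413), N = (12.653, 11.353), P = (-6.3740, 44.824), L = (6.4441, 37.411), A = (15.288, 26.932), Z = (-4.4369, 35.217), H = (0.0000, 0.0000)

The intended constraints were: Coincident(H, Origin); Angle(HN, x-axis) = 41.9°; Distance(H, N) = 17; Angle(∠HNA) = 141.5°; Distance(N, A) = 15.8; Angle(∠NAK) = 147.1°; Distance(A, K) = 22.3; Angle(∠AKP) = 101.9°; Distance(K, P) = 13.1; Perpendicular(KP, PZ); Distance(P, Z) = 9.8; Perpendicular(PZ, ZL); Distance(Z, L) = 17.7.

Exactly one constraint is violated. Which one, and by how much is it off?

Distance(Z, L) = 17.7 — off by 6.60.

H = (0.00, 0.00) ✓; HN at 41.90° ✓; |HN| = 17.00 ✓; ∠HNA = 141.5° ✓; |NA| = 15.80 ✓; ∠NAK = 147.1° ✓; |AK| = 22.30 ✓; ∠AKP = 101.9° ✓; |KP| = 13.10 ✓; ∠(KP, PZ) = 90.00° ✓; |PZ| = 9.800 ✓; ∠(PZ, ZL) = 90.00° ✓; |ZL| = 11.10 ✗.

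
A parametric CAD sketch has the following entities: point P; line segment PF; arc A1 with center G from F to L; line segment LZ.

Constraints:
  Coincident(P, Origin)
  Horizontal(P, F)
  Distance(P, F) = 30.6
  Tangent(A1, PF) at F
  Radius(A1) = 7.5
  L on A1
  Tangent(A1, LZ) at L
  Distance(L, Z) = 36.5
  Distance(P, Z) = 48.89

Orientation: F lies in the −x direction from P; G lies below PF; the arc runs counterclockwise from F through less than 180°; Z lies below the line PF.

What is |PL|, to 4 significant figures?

38.89

Checks: |GL| = 7.500 ✓; ∠(GL, LZ) = 90.00° ✓; |LZ| = 36.50 ✓; |PZ| = 48.89 ✓.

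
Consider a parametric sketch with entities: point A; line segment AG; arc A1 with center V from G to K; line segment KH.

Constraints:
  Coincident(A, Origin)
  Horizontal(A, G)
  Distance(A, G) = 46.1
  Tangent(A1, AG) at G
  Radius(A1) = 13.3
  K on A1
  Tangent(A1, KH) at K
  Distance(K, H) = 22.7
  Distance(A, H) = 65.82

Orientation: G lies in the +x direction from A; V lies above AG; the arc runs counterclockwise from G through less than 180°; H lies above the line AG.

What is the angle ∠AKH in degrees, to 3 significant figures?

91.3°

A is at the origin; AG is horizontal with |AG| = 46.1 and G on the +x side, so G = (46.1, 0.00). Tangency of A1 to AG means the radius VG is perpendicular to AG, so V = G + (0, 13.3) = (46.1, 13.3). Since VK ⟂ KH (tangency), |VH| = √(13.3² + 22.7²) = 26.3 regardless of where K sits on A1. So H lies on both circle(A, 65.82) and circle(V, 26.3); the above-AG intersection is H = (53.3, 38.6). K is the foot of the tangent from H: K = (59.0, 16.6).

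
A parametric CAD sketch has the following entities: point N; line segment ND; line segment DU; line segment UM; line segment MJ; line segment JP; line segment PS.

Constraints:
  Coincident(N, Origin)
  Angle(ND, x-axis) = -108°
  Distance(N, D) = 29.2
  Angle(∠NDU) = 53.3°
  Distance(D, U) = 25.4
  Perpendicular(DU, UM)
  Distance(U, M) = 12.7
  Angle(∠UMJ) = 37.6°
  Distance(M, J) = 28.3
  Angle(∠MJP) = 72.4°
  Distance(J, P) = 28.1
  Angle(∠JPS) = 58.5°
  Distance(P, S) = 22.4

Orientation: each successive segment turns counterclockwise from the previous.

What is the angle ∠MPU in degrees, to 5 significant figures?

9.3771°

N is at the origin; ND runs at -108.0° with length 29.2, so D = (-9.0233, -27.771). ∠NDU = 53.3° gives DU at 18.700° from the x-axis; with |DU| = 25.4, U = (15.036, -19.627). The perpendicularity gives UM at right angles to DU, so UM runs at 108.70°; with |UM| = 12.7, M = (10.964, -7.5977). ∠UMJ = 37.6° gives MJ at -108.90° from the x-axis; with |MJ| = 28.3, J = (1.7972, -34.372). ∠MJP = 72.4° gives JP at -1.3000° from the x-axis; with |JP| = 28.1, P = (29.890, -35.009). Then cos ∠MPU = PM·PU / (|PM||PU|), giving 9.3771°.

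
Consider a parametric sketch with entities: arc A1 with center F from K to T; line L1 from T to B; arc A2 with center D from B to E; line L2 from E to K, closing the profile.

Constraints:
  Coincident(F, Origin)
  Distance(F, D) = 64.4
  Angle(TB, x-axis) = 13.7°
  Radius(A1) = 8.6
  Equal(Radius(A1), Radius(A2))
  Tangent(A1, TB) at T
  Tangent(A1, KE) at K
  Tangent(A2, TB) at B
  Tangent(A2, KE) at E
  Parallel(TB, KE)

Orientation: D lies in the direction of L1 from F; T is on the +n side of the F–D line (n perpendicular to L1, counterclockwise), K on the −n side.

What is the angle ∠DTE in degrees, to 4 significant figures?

7.347°

Tangency of A1 to both parallel lines with radius 8.6 puts T and K at F ± 8.6·n: T = (-2.037, 8.355), K = (2.037, -8.355). Equal radii place B and E the same way about D: B = D + 8.6·n = (60.53, 23.61), E = D − 8.6·n = (64.60, 6.897). Then cos ∠DTE = TD·TE / (|TD||TE|), giving 7.347°.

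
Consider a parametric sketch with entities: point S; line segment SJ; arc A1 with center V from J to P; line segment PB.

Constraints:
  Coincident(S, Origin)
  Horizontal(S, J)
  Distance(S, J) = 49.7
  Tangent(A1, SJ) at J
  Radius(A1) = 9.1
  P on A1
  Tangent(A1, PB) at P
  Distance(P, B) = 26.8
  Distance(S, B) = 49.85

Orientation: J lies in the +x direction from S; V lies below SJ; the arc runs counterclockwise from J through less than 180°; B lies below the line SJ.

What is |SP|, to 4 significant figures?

41.43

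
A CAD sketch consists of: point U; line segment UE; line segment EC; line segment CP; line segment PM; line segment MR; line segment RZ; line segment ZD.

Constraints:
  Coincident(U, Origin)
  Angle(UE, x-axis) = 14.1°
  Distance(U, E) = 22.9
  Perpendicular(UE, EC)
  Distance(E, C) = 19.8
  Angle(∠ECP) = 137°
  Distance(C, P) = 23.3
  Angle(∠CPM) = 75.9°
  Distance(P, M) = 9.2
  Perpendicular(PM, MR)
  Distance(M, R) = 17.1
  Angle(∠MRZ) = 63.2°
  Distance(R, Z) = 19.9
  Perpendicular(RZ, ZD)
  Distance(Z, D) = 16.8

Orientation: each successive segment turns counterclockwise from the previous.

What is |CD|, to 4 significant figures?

30.21

∠MRZ = 63.2° gives RZ at 98.00° from the x-axis; with |RZ| = 19.9, Z = (8.277, 42.92). RZ is perpendicular to ZD, so ZD runs at -172.0°; with |ZD| = 16.8, D = (-8.360, 40.59). Then |CD| = |D − C| = 30.21.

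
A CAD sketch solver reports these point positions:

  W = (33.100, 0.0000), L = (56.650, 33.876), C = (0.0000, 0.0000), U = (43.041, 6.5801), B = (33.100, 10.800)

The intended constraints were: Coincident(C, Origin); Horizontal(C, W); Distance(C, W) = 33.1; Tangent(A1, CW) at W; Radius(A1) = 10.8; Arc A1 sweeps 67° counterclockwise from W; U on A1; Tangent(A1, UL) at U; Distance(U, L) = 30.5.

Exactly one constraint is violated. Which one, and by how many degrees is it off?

Tangent(A1, UL) at U — off by 3.50°.

C = (0.00, 0.00) ✓; C.y = 0.00, W.y = 0.00 ✓; |CW| = 33.10 ✓; ∠(BW, WC) = 90.00° ✓; |BW| = 10.80 ✓; bearing(B→U) − bearing(B→W) = 67.00° ✓; |BU| = 10.80 ✓; ∠(BU, UL) = 93.50° ✗; |UL| = 30.50 ✓.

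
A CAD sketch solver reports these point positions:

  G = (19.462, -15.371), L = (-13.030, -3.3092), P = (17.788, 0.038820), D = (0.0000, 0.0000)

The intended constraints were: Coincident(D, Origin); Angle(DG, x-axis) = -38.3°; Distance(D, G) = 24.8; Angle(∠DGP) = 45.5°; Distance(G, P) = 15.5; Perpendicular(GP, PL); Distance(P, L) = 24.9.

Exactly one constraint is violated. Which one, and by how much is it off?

Distance(P, L) = 24.9 — off by 6.10.

D = (0.00, 0.00) ✓; DG at -38.30° ✓; |DG| = 24.80 ✓; ∠DGP = 45.50° ✓; |GP| = 15.50 ✓; ∠(GP, PL) = 90.00° ✓; |PL| = 31.00 ✗.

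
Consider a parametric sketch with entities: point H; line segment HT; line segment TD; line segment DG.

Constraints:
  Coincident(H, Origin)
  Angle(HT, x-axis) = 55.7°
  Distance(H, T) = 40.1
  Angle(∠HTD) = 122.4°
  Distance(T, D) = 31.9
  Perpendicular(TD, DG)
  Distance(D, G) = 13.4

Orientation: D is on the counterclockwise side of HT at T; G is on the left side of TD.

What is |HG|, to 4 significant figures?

57.17

H is at the origin; HT runs at 55.7° with length 40.1, so T = 40.1·(cos 55.7°, sin 55.7°) = (22.60, 33.13). ∠HTD = 122.4°, so TD runs at 55.7° + (180° − 122.4°) = 113.3° from the x-axis; with |TD| = 31.9, D = T + 31.9·(cos 113.3°, sin 113.3°) = (9.979, 62.42). TD is perpendicular to DG; with |DG| = 13.4 on the left of TD, G = D + 13.4·(-0.9184, -0.3955) = (-2.328, 57.12). Then |HG| = |G − H| = 57.17.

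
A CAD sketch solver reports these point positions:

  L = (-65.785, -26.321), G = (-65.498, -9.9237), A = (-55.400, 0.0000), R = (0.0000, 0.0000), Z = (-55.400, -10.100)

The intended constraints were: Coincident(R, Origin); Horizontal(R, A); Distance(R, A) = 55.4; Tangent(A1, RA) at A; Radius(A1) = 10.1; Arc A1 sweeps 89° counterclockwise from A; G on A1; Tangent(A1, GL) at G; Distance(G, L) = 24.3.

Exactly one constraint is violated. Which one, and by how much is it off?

Distance(G, L) = 24.3 — off by 7.90.

R = (0.00, 0.00) ✓; R.y = 0.00, A.y = 0.00 ✓; |RA| = 55.40 ✓; ∠(ZA, AR) = 90.00° ✓; |ZA| = 10.10 ✓; bearing(Z→G) − bearing(Z→A) = 89.00° ✓; |ZG| = 10.10 ✓; ∠(ZG, GL) = 90.00° ✓; |GL| = 16.40 ✗.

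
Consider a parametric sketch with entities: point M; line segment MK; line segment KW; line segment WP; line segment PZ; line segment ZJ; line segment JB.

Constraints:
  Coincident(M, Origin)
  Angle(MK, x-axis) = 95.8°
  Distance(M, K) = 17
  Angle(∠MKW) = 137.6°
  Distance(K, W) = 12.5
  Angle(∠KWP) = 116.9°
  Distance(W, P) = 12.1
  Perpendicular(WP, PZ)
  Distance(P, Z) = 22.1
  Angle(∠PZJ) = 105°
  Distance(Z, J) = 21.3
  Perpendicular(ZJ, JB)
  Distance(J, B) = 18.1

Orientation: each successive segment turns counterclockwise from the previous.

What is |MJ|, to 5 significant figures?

7.3623

M is at the origin; MK runs at 95.8° with length 17.0, so K = (-1.7180, 16.913). ∠MKW = 137.6° gives KW at 138.20° from the x-axis; with |KW| = 12.5, W = (-11.036, 25.245). ∠KWP = 116.9° gives WP at -158.70° from the x-axis; with |WP| = 12.1, P = (-22.310, 20.849). WP is perpendicular to PZ, so PZ runs at -68.700°; with |PZ| = 22.1, Z = (-14.282, 0.25891). ∠PZJ = 105.0° gives ZJ at 6.3000° from the x-axis; with |ZJ| = 21.3, J = (6.8893, 2.5963). Then |MJ| = |J − M| = 7.3623.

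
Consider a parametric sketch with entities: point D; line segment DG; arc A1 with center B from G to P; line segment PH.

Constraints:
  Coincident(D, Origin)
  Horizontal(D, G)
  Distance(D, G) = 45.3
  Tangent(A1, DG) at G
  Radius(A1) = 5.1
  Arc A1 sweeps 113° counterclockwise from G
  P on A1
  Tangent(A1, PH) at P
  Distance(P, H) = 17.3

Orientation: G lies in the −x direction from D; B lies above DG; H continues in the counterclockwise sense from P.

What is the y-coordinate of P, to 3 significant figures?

7.09

D is at the origin; DG is horizontal with |DG| = 45.3 and G on the −x side, so G = (-45.3, 0.00). Since A1 is tangent to DG there, BG ⟂ DG, so B = G + (0, 5.1) = (-45.3, 5.10). On A1, G sits at bearing -90° from B; a 113° counterclockwise sweep puts P at bearing 23°, so P = B + 5.1·(cos 23°, sin 23°) = (-40.6, 7.09). So P.y = 7.09.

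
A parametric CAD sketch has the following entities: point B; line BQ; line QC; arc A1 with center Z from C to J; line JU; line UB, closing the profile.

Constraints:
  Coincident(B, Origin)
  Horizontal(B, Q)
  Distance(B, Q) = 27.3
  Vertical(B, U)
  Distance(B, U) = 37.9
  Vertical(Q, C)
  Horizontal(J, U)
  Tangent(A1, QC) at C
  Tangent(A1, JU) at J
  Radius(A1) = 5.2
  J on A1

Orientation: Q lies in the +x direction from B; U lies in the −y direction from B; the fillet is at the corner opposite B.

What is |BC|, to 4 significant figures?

42.60

B is at the origin; B and Q share the same y with |BQ| = 27.3 and Q on the +x side, so Q = (27.30, 0.000). B and U share the same x with |BU| = 37.9 and U on the −y side, so U = (0.000, -37.90). The virtual corner opposite B is at (27.30, -37.90). The tangent condition forces ZC to be normal to QC and A1 meets JU tangentially, so ZJ is at right angles to JU, with radius 5.2, so the center Z sits 5.2 in from both sides at Z = (22.10, -32.70). That places the tangent points at C = (27.30, -32.70) on QC and J = (22.10, -37.90) on JU. Then |BC| = |C − B| = 42.60.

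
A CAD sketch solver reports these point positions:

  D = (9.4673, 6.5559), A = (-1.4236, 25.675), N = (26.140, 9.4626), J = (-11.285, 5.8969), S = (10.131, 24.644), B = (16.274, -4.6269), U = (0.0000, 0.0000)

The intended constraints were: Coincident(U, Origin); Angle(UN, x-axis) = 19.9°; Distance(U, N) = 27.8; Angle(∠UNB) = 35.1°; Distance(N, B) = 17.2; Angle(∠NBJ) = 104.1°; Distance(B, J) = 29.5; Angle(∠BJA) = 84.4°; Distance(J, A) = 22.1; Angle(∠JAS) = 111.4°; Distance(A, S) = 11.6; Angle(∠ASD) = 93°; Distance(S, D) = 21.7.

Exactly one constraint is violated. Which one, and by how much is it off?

Distance(S, D) = 21.7 — off by 3.60.

U = (0.00, 0.00) ✓; UN at 19.90° ✓; |UN| = 27.80 ✓; ∠UNB = 35.10° ✓; |NB| = 17.20 ✓; ∠NBJ = 104.1° ✓; |BJ| = 29.50 ✓; ∠BJA = 84.40° ✓; |JA| = 22.10 ✓; ∠JAS = 111.4° ✓; |AS| = 11.60 ✓; ∠ASD = 93.00° ✓; |SD| = 18.10 ✗.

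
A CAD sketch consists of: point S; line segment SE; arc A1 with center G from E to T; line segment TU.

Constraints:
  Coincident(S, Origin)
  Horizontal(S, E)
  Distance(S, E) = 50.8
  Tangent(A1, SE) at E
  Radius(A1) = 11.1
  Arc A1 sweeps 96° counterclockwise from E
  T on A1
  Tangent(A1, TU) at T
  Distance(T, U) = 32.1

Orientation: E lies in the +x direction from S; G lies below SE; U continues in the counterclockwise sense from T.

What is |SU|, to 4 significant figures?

61.74

S is at the origin; SE is horizontal with |SE| = 50.8 and E on the +x side, so E = (50.80, 0.000). Since A1 is tangent to SE there, GE ⟂ SE, so G = E + (0, -11.1) = (50.80, -11.10). On A1, E sits at bearing 90° from G; a 96° counterclockwise sweep puts T at bearing 186°, so T = G + 11.1·(cos 186°, sin 186°) = (39.76, -12.26). A1 meets TU tangentially, so GT is at right angles to TU, so TU runs along (−sin 186°, cos 186°); with |TU| = 32.1, U = (43.12, -44.18). Then |SU| = |U − S| = 61.74.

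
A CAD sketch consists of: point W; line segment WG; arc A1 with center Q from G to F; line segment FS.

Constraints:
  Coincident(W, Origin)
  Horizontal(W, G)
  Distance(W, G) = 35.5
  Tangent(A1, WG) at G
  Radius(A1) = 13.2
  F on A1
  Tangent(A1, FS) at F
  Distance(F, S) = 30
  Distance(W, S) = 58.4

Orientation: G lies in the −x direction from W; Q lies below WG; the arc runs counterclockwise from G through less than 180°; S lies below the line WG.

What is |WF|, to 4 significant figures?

51.07

Checks: |QF| = 13.20 ✓; ∠(QF, FS) = 90.00° ✓; |FS| = 30.00 ✓; |WS| = 58.40 ✓.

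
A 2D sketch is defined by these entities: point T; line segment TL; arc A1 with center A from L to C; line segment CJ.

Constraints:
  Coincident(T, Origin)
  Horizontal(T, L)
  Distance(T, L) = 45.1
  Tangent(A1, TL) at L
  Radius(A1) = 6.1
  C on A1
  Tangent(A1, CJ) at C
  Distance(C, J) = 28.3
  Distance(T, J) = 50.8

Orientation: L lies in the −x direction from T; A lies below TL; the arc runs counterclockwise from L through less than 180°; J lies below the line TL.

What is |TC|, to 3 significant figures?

51.3

Checks: T = (0.00, 0.00) ✓; |AC| = 6.100 ✓; ∠(AC, CJ) = 90.00° ✓; |CJ| = 28.30 ✓; |TJ| = 50.80 ✓.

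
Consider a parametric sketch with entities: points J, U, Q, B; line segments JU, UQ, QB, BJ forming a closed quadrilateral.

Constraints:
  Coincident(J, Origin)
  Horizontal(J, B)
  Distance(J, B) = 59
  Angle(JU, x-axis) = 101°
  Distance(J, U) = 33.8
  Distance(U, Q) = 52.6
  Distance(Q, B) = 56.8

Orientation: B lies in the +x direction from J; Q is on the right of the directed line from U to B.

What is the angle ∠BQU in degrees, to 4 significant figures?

84.15°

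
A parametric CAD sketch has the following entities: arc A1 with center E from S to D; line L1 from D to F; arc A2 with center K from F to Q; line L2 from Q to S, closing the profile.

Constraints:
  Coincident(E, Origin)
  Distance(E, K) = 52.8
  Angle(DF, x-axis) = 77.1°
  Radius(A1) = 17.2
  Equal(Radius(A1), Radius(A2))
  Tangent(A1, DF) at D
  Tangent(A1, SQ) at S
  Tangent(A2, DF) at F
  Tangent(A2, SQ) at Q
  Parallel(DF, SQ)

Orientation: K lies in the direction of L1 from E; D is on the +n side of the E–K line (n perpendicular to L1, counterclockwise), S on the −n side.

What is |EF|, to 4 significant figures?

55.53

The slot axis is L1's direction at 77.1°, so u = (cos 77.1°, sin 77.1°) = (0.2233, 0.9748) and n = (−sin 77.1°, cos 77.1°) = (-0.9748, 0.2233). E is at the origin and K lies 52.8 along u from E, so K = 52.8·u = (11.79, 51.47). Tangency of A1 to both parallel lines with radius 17.2 puts D and S at E ± 17.2·n: D = (-16.77, 3.840), S = (16.77, -3.840). Equal radii place F and Q the same way about K: F = K + 17.2·n = (-4.978, 55.31), Q = K − 17.2·n = (28.55, 47.63). Then |EF| = |F − E| = 55.53.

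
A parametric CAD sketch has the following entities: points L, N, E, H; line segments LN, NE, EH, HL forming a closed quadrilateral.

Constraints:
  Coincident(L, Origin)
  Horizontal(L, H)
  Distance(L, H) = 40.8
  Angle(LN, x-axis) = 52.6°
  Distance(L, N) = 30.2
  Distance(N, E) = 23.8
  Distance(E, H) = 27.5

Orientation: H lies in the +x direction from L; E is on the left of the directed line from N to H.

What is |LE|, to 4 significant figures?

50.09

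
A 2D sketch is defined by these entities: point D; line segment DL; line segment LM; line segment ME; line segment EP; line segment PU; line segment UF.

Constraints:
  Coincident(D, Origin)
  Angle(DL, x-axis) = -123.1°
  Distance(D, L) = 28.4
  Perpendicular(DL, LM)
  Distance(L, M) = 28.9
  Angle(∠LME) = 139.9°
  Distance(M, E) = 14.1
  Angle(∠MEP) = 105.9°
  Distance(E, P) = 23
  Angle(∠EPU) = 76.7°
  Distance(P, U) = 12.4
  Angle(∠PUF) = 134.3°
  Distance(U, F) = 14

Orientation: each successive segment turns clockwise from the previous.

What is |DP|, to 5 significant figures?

30.303

∠LME = 139.9° gives ME at 106.80° from the x-axis; with |ME| = 14.1, E = (-43.795, 5.4893). ∠MEP = 105.9° gives EP at 32.700° from the x-axis; with |EP| = 23.0, P = (-24.440, 17.915). Then |DP| = |P − D| = 30.303.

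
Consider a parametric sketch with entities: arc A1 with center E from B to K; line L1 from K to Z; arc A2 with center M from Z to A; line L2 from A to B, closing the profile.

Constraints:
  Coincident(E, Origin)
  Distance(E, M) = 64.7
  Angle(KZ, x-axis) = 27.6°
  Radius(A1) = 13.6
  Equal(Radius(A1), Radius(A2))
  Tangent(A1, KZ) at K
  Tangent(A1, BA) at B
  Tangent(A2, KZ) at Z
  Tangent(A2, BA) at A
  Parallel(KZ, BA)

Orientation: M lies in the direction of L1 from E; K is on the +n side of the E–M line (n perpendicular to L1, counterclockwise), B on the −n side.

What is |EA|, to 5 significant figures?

66.114

The slot axis is L1's direction at 27.6°, so u = (cos 27.6°, sin 27.6°) = (0.88620, 0.46330) and n = (−sin 27.6°, cos 27.6°) = (-0.46330, 0.88620). E is at the origin and M lies 64.7 along u from E, so M = 64.7·u = (57.337, 29.975). Tangency of A1 to both parallel lines with radius 13.6 puts K and B at E ± 13.6·n: K = (-6.3008, 12.052), B = (6.3008, -12.052). Equal radii place Z and A the same way about M: Z = M + 13.6·n = (51.037, 42.028), A = M − 13.6·n = (63.638, 17.923). Then |EA| = |A − E| = 66.114.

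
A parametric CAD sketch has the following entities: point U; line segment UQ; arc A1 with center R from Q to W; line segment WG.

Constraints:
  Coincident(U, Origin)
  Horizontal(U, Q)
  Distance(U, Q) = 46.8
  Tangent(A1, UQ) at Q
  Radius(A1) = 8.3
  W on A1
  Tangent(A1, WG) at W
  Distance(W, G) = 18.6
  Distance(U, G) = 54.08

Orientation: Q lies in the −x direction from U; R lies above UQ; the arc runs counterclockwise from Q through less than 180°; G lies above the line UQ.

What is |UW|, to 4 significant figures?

40.68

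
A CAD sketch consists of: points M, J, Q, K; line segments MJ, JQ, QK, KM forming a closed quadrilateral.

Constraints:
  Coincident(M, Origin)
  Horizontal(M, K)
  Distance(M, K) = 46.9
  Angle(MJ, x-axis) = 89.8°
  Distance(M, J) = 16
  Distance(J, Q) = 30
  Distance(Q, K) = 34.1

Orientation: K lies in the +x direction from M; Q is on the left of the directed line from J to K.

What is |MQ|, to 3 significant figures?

39.3

Checks: |JQ| = 30.00 ✓; |QK| = 34.10 ✓.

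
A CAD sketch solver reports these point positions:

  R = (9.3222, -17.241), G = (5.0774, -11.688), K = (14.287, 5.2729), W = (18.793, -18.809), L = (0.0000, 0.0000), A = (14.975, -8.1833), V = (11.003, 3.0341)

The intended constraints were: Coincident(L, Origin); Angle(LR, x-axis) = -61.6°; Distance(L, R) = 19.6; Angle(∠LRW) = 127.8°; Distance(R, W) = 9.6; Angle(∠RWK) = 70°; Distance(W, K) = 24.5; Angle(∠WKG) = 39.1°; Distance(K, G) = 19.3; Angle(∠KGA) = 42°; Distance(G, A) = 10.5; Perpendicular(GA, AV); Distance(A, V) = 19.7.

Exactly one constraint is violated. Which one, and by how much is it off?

Distance(A, V) = 19.7 — off by 7.80.

L = (0.00, 0.00) ✓; LR at -61.60° ✓; |LR| = 19.60 ✓; ∠LRW = 127.8° ✓; |RW| = 9.600 ✓; ∠RWK = 70.00° ✓; |WK| = 24.50 ✓; ∠WKG = 39.10° ✓; |KG| = 19.30 ✓; ∠KGA = 42.00° ✓; |GA| = 10.50 ✓; ∠(GA, AV) = 90.00° ✓; |AV| = 11.90 ✗.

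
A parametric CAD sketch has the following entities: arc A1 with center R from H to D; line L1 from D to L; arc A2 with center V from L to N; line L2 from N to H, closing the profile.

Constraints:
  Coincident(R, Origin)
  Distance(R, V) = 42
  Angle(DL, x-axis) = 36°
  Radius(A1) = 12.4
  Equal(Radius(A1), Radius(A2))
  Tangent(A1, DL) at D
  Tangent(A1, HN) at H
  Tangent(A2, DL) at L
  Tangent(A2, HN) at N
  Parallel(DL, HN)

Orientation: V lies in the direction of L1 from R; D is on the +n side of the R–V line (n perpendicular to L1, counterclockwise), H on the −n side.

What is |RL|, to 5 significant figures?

43.792

Tangency of A1 to both parallel lines with radius 12.4 puts D and H at R ± 12.4·n: D = (-7.2885, 10.032), H = (7.2885, -10.032). Equal radii place L and N the same way about V: L = V + 12.4·n = (26.690, 34.719), N = V − 12.4·n = (41.267, 14.655). Then |RL| = |L − R| = 43.792.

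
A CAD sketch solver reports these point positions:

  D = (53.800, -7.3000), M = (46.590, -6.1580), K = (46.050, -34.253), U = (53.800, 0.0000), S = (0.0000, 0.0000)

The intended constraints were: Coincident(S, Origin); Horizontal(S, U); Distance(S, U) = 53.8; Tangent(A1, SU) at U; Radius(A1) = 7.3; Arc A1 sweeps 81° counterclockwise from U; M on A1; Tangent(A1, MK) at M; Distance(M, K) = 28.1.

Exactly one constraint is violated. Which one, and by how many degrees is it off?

Tangent(A1, MK) at M — off by 7.90°.

S = (0.00, 0.00) ✓; S.y = 0.00, U.y = 0.00 ✓; |SU| = 53.80 ✓; ∠(DU, US) = 90.00° ✓; |DU| = 7.300 ✓; bearing(D→M) − bearing(D→U) = 81.00° ✓; |DM| = 7.300 ✓; ∠(DM, MK) = 82.10° ✗; |MK| = 28.10 ✓.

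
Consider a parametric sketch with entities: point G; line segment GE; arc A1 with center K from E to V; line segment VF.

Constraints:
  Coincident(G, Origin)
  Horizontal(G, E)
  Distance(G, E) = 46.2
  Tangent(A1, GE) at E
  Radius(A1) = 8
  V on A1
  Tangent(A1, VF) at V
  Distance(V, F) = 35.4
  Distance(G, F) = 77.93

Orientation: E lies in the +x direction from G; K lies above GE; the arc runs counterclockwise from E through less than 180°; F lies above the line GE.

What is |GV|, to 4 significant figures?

53.57

G is at the origin; G and E share the same y with |GE| = 46.2 and E on the +x side, so E = (46.20, 0.000). Since A1 is tangent to GE there, KE ⟂ GE, so K = E + (0, 8) = (46.20, 8.000). Since KV ⟂ VF (tangency), |KF| = √(8.0² + 35.4²) = 36.29 regardless of where V sits on A1. So F lies on both circle(G, 77.93) and circle(K, 36.29); the above-GE intersection is F = (68.99, 36.25). V is the foot of the tangent from F: V = (53.38, 4.473).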